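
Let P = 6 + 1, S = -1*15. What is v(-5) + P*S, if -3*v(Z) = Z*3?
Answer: -100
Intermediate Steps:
v(Z) = -Z (v(Z) = -Z*3/3 = -Z)
S = -15
P = 7
v(-5) + P*S = -1*(-5) + 7*(-15) = 5 - 105 = -100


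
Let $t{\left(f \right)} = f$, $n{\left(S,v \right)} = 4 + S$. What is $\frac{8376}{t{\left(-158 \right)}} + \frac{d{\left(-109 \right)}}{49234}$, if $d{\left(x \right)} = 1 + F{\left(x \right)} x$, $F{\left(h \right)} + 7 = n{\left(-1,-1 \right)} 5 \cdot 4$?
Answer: $- \frac{103324148}{1944743} \approx -53.13$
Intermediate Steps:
$F{\left(h \right)} = 53$ ($F{\left(h \right)} = -7 + \left(4 - 1\right) 5 \cdot 4 = -7 + 3 \cdot 5 \cdot 4 = -7 + 15 \cdot 4 = -7 + 60 = 53$)
$d{\left(x \right)} = 1 + 53 x$
$\frac{8376}{t{\left(-158 \right)}} + \frac{d{\left(-109 \right)}}{49234} = \frac{8376}{-158} + \frac{1 + 53 \left(-109\right)}{49234} = 8376 \left(- \frac{1}{158}\right) + \left(1 - 5777\right) \frac{1}{49234} = - \frac{4188}{79} - \frac{2888}{24617} = - \frac{103324148}{1944743}$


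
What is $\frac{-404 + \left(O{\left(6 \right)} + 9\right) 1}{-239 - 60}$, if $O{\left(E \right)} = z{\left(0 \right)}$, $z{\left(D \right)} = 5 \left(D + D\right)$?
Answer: $\frac{395}{299} \approx 1.3211$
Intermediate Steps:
$z{\left(D \right)} = 10 D$ ($z{\left(D \right)} = 5 \cdot 2 D = 10 D$)
$O{\left(E \right)} = 0$ ($O{\left(E \right)} = 10 \cdot 0 = 0$)
$\frac{-404 + \left(O{\left(6 \right)} + 9\right) 1}{-239 - 60} = \frac{-404 + \left(0 + 9\right) 1}{-239 - 60} = \frac{-404 + 9 \cdot 1}{-299} = \left(-404 + 9\right) \left(- \frac{1}{299}\right) = \left(-395\right) \left(- \frac{1}{299}\right) = \frac{395}{299}$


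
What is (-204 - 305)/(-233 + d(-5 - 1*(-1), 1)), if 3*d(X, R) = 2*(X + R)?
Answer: 509/235 ≈ 2.1660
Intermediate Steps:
d(X, R) = 2*R/3 + 2*X/3 (d(X, R) = (2*(X + R))/3 = (2*(R + X))/3 = (2*R + 2*X)/3 = 2*R/3 + 2*X/3)
(-204 - 305)/(-233 + d(-5 - 1*(-1), 1)) = (-204 - 305)/(-233 + ((⅔)*1 + 2*(-5 - 1*(-1))/3)) = -509/(-233 + (⅔ + 2*(-5 + 1)/3)) = -509/(-233 + (⅔ + (⅔)*(-4))) = -509/(-233 + (⅔ - 8/3)) = -509/(-233 - 2) = -509/(-235) = -509*(-1/235) = 509/235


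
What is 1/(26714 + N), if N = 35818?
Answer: 1/62532 ≈ 1.5992e-5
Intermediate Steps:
1/(26714 + N) = 1/(26714 + 35818) = 1/62532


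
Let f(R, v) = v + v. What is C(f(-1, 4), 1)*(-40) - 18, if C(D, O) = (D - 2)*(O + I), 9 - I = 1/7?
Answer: -16686/7 ≈ -2383.7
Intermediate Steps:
f(R, v) = 2*v
I = 62/7 (I = 9 - 1/7 = 9 - 1*⅐ = 9 - ⅐ = 62/7 ≈ 8.8571)
C(D, O) = (-2 + D)*(62/7 + O) (C(D, O) = (D - 2)*(O + 62/7) = (-2 + D)*(62/7 + O))
C(f(-1, 4), 1)*(-40) - 18 = (-124/7 - 2*1 + 62*(2*4)/7 + (2*4)*1)*(-40) - 18 = (-124/7 - 2 + (62/7)*8 + 8*1)*(-40) - 18 = (-124/7 - 2 + 496/7 + 8)*(-40) - 18 = (414/7)*(-40) - 18 = -16560/7 - 18 = -16686/7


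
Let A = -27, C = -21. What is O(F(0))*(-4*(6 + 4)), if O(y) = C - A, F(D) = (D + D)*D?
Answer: -240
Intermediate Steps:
F(D) = 2*D² (F(D) = (2*D)*D = 2*D²)
O(y) = 6 (O(y) = -21 - 1*(-27) = -21 + 27 = 6)
O(F(0))*(-4*(6 + 4)) = 6*(-4*(6 + 4)) = 6*(-4*10) = 6*(-40) = -240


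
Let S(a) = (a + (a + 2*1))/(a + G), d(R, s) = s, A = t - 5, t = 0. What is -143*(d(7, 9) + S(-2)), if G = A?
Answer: -9295/7 ≈ -1327.9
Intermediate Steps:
A = -5 (A = 0 - 5 = -5)
G = -5
S(a) = (2 + 2*a)/(-5 + a) (S(a) = (a + (a + 2*1))/(a - 5) = (a + (a + 2))/(-5 + a) = (a + (2 + a))/(-5 + a) = (2 + 2*a)/(-5 + a))
-143*(d(7, 9) + S(-2)) = -143*(9 + 2*(1 - 2)/(-5 - 2)) = -143*(9 + 2*(-1)/(-7)) = -143*(9 + 2*(-⅐)*(-1)) = -143*(9 + 2/7) = -143*65/7 = -9295/7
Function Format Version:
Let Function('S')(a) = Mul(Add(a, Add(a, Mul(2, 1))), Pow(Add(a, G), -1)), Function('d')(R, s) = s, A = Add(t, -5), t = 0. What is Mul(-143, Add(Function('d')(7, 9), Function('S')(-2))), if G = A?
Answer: Rational(-9295, 7) ≈ -1327.9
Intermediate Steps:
A = -5 (A = Add(0, -5) = -5)
G = -5
Function('S')(a) = Mul(Pow(Add(-5, a), -1), Add(2, Mul(2, a))) (Function('S')(a) = Mul(Add(a, Add(a, Mul(2, 1))), Pow(Add(a, -5), -1)) = Mul(Add(a, Add(a, 2)), Pow(Add(-5, a), -1)) = Mul(Add(a, Add(2, a)), Pow(Add(-5, a), -1)) = Mul(Add(2, Mul(2, a)), Pow(Add(-5, a), -1)) = Mul(Pow(Add(-5, a), -1), Add(2, Mul(2, a))))
Mul(-143, Add(Function('d')(7, 9), Function('S')(-2))) = Mul(-143, Add(9, Mul(2, Pow(Add(-5, -2), -1), Add(1, -2)))) = Mul(-143, Add(9, Mul(2, Pow(-7, -1), -1))) = Mul(-143, Add(9, Mul(2, Rational(-1, 7), -1))) = Mul(-143, Add(9, Rational(2, 7))) = Mul(-143, Rational(65, 7)) = Rational(-9295, 7)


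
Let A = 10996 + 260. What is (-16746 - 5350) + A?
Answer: -10840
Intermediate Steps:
A = 11256
(-16746 - 5350) + A = (-16746 - 5350) + 11256 = -22096 + 11256 = -10840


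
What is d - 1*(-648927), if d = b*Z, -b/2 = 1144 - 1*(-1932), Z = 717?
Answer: -3762057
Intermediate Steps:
b = -6152 (b = -2*(1144 - 1*(-1932)) = -2*(1144 + 1932) = -2*3076 = -6152)
d = -4410984 (d = -6152*717 = -4410984)
d - 1*(-648927) = -4410984 - 1*(-648927) = -4410984 + 648927 = -3762057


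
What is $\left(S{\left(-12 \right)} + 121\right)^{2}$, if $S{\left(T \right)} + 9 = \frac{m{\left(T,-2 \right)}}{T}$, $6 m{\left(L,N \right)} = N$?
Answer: $\frac{16265089}{1296} \approx 12550.0$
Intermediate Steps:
$m{\left(L,N \right)} = \frac{N}{6}$
$S{\left(T \right)} = -9 - \frac{1}{3 T}$ ($S{\left(T \right)} = -9 + \frac{\frac{1}{6} \left(-2\right)}{T} = -9 - \frac{1}{3 T}$)
$\left(S{\left(-12 \right)} + 121\right)^{2} = \left(\left(-9 - \frac{1}{3 \left(-12\right)}\right) + 121\right)^{2} = \left(\left(-9 - - \frac{1}{36}\right) + 121\right)^{2} = \left(\left(-9 + \frac{1}{36}\right) + 121\right)^{2} = \left(- \frac{323}{36} + 121\right)^{2} = \left(\frac{4033}{36}\right)^{2} = \frac{16265089}{1296}$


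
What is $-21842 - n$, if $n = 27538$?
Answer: $-49380$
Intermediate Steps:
$-21842 - n = -21842 - 27538 = -49380$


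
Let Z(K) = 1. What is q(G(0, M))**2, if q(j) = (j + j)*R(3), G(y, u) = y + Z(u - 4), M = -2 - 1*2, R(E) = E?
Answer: 36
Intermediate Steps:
M = -4 (M = -2 - 2 = -4)
G(y, u) = 1 + y (G(y, u) = y + 1 = 1 + y)
q(j) = 6*j (q(j) = (j + j)*3 = (2*j)*3 = 6*j)
q(G(0, M))**2 = (6*(1 + 0))**2 = (6*1)**2 = 6**2 = 36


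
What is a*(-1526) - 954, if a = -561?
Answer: 855132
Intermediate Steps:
a*(-1526) - 954 = -561*(-1526) - 954 = 856086 - 954 = 855132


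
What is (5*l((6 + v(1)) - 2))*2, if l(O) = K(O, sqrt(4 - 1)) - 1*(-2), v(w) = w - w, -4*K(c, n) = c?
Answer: 10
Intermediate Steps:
K(c, n) = -c/4
v(w) = 0
l(O) = 2 - O/4 (l(O) = -O/4 - 1*(-2) = -O/4 + 2 = 2 - O/4)
(5*l((6 + v(1)) - 2))*2 = (5*(2 - ((6 + 0) - 2)/4))*2 = (5*(2 - (6 - 2)/4))*2 = (5*(2 - 1/4*4))*2 = (5*(2 - 1))*2 = (5*1)*2 = 5*2 = 10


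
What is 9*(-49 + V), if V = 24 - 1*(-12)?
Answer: -117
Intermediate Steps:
V = 36 (V = 24 + 12 = 36)
9*(-49 + V) = 9*(-49 + 36) = 9*(-13) = -117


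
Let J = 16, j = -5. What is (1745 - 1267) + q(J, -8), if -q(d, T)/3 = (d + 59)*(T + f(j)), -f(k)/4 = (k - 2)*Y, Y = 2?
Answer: -10322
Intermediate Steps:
f(k) = 16 - 8*k (f(k) = -4*(k - 2)*2 = -4*(-2 + k)*2 = -4*(-4 + 2*k) = 16 - 8*k)
q(d, T) = -3*(56 + T)*(59 + d) (q(d, T) = -3*(d + 59)*(T + (16 - 8*(-5))) = -3*(59 + d)*(T + (16 + 40)) = -3*(59 + d)*(T + 56) = -3*(59 + d)*(56 + T) = -3*(56 + T)*(59 + d))
(1745 - 1267) + q(J, -8) = (1745 - 1267) + (-9912 - 177*(-8) - 168*16 - 3*(-8)*16) = 478 + (-9912 + 1416 - 2688 + 384) = 478 - 10800 = -10322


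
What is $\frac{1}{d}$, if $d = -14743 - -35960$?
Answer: $\frac{1}{21217} \approx 4.7132 \cdot 10^{-5}$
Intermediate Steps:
$d = 21217$ ($d = -14743 + 35960 = 21217$)
$\frac{1}{d} = \frac{1}{21217}$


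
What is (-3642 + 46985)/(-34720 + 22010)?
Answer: -43343/12710 ≈ -3.4101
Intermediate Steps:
(-3642 + 46985)/(-34720 + 22010) = 43343/(-12710) = 43343*(-1/12710) = -43343/12710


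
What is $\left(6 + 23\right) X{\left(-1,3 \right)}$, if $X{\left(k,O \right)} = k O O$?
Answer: $-261$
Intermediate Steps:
$X{\left(k,O \right)} = k O^{2}$ ($X{\left(k,O \right)} = O k O = k O^{2}$)
$\left(6 + 23\right) X{\left(-1,3 \right)} = \left(6 + 23\right) \left(- 3^{2}\right) = 29 \left(\left(-1\right) 9\right) = 29 \left(-9\right) = -261$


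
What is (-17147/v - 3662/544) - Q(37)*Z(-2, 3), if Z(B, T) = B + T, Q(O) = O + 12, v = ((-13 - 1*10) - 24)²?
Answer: -38150215/600848 ≈ -63.494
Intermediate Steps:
v = 2209 (v = ((-13 - 10) - 24)² = (-23 - 24)² = (-47)² = 2209)
Q(O) = 12 + O
(-17147/v - 3662/544) - Q(37)*Z(-2, 3) = (-17147/2209 - 3662/544) - (12 + 37)*(-2 + 3) = (-17147*1/2209 - 3662*1/544) - 49 = (-17147/2209 - 1831/272) - 1*49 = -8708663/600848 - 49 = -38150215/600848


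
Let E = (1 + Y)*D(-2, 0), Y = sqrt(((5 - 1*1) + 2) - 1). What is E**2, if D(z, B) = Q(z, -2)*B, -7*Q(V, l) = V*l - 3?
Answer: 0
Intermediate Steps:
Q(V, l) = 3/7 - V*l/7 (Q(V, l) = -(V*l - 3)/7 = -(-3 + V*l)/7 = 3/7 - V*l/7)
D(z, B) = B*(3/7 + 2*z/7) (D(z, B) = (3/7 - 1/7*z*(-2))*B = (3/7 + 2*z/7)*B = B*(3/7 + 2*z/7))
Y = sqrt(5) (Y = sqrt(((5 - 1) + 2) - 1) = sqrt((4 + 2) - 1) = sqrt(6 - 1) = sqrt(5) ≈ 2.2361)
E = 0 (E = (1 + sqrt(5))*((1/7)*0*(3 + 2*(-2))) = (1 + sqrt(5))*((1/7)*0*(3 - 4)) = (1 + sqrt(5))*((1/7)*0*(-1)) = (1 + sqrt(5))*0 = 0)
E**2 = 0**2 = 0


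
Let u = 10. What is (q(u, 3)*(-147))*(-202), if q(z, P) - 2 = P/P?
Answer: 89082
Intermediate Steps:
q(z, P) = 3 (q(z, P) = 2 + P/P = 2 + 1 = 3)
(q(u, 3)*(-147))*(-202) = (3*(-147))*(-202) = -441*(-202) = 89082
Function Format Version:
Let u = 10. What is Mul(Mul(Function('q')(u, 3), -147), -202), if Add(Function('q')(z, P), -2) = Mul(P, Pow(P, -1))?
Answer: 89082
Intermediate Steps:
Function('q')(z, P) = 3 (Function('q')(z, P) = Add(2, Mul(P, Pow(P, -1))) = Add(2, 1) = 3)
Mul(Mul(Function('q')(u, 3), -147), -202) = Mul(Mul(3, -147), -202) = Mul(-441, -202) = 89082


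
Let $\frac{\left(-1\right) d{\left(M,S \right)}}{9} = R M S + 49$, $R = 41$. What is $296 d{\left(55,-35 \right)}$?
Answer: $210125664$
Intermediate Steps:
$d{\left(M,S \right)} = -441 - 369 M S$ ($d{\left(M,S \right)} = - 9 \left(41 M S + 49\right) = - 9 \left(49 + 41 M S\right) = -441 - 369 M S$)
$296 d{\left(55,-35 \right)} = 296 \left(-441 - 20295 \left(-35\right)\right) = 296 \left(-441 + 710325\right) = 296 \cdot 709884 = 210125664$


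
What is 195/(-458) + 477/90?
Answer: 5581/1145 ≈ 4.8742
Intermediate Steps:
195/(-458) + 477/90 = 195*(-1/458) + 477*(1/90) = -195/458 + 53/10 = 5581/1145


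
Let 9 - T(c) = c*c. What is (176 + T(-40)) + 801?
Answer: -614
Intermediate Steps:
T(c) = 9 - c² (T(c) = 9 - c*c = 9 - c²)
(176 + T(-40)) + 801 = (176 + (9 - 1*(-40)²)) + 801 = (176 + (9 - 1*1600)) + 801 = (176 + (9 - 1600)) + 801 = (176 - 1591) + 801 = -1415 + 801 = -614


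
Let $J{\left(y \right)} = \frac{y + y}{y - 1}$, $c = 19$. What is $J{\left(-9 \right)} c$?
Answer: $\frac{171}{5} \approx 34.2$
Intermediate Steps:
$J{\left(y \right)} = \frac{2 y}{-1 + y}$
$J{\left(-9 \right)} c = 2 \left(-9\right) \frac{1}{-1 - 9} \cdot 19 = 2 \left(-9\right) \frac{1}{-10} \cdot 19 = 2 \left(-9\right) \left(- \frac{1}{10}\right) 19 = \frac{9}{5} \cdot 19 = \frac{171}{5}$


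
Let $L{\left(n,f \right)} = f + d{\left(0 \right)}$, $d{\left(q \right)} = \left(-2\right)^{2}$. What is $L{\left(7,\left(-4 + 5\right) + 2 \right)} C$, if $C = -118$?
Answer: $-826$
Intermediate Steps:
$d{\left(q \right)} = 4$
$L{\left(n,f \right)} = 4 + f$ ($L{\left(n,f \right)} = f + 4 = 4 + f$)
$L{\left(7,\left(-4 + 5\right) + 2 \right)} C = \left(4 + \left(\left(-4 + 5\right) + 2\right)\right) \left(-118\right) = \left(4 + \left(1 + 2\right)\right) \left(-118\right) = \left(4 + 3\right) \left(-118\right) = 7 \left(-118\right) = -826$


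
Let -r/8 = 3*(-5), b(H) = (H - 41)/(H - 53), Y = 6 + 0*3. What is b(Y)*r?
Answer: 4200/47 ≈ 89.362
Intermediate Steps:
Y = 6 (Y = 6 + 0 = 6)
b(H) = (-41 + H)/(-53 + H)
r = 120 (r = -24*(-5) = -8*(-15) = 120)
b(Y)*r = ((-41 + 6)/(-53 + 6))*120 = (-35/(-47))*120 = -1/47*(-35)*120 = (35/47)*120 = 4200/47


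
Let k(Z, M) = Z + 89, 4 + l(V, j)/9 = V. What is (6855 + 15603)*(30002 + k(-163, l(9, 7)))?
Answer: 672123024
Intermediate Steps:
l(V, j) = -36 + 9*V
k(Z, M) = 89 + Z
(6855 + 15603)*(30002 + k(-163, l(9, 7))) = (6855 + 15603)*(30002 + (89 - 163)) = 22458*(30002 - 74) = 22458*29928 = 672123024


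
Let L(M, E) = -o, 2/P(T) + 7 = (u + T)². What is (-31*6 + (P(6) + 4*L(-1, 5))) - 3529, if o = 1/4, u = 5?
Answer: -211811/57 ≈ -3716.0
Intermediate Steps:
P(T) = 2/(-7 + (5 + T)²)
o = ¼ (o = 1*(¼) = ¼ ≈ 0.25000)
L(M, E) = -¼ (L(M, E) = -1*¼ = -¼)
(-31*6 + (P(6) + 4*L(-1, 5))) - 3529 = (-31*6 + (2/(-7 + (5 + 6)²) + 4*(-¼))) - 3529 = (-186 + (2/(-7 + 11²) - 1)) - 3529 = (-186 + (2/(-7 + 121) - 1)) - 3529 = (-186 + (2/114 - 1)) - 3529 = (-186 + (2*(1/114) - 1)) - 3529 = (-186 + (1/57 - 1)) - 3529 = (-186 - 56/57) - 3529 = -10658/57 - 3529 = -211811/57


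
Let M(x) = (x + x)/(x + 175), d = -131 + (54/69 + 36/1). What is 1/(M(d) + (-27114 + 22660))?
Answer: -929/4139933 ≈ -0.00022440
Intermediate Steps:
d = -2167/23 (d = -131 + (54*(1/69) + 36*1) = -131 + (18/23 + 36) = -131 + 846/23 = -2167/23 ≈ -94.217)
M(x) = 2*x/(175 + x) (M(x) = (2*x)/(175 + x) = 2*x/(175 + x))
1/(M(d) + (-27114 + 22660)) = 1/(2*(-2167/23)/(175 - 2167/23) + (-27114 + 22660)) = 1/(2*(-2167/23)/(1858/23) - 4454) = 1/(2*(-2167/23)*(23/1858) - 4454) = 1/(-2167/929 - 4454) = 1/(-4139933/929) = -929/4139933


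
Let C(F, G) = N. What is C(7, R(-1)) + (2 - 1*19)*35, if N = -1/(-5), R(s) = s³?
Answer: -2974/5 ≈ -594.80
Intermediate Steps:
N = ⅕ (N = -1*(-⅕) = ⅕ ≈ 0.20000)
C(F, G) = ⅕
C(7, R(-1)) + (2 - 1*19)*35 = ⅕ + (2 - 1*19)*35 = ⅕ + (2 - 19)*35 = ⅕ - 17*35 = ⅕ - 595 = -2974/5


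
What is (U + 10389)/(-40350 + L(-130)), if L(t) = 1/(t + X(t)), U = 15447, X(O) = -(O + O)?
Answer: -3358680/5245499 ≈ -0.64030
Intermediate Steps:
X(O) = -2*O
L(t) = -1/t (L(t) = 1/(t - 2*t) = 1/(-t) = -1/t)
(U + 10389)/(-40350 + L(-130)) = (15447 + 10389)/(-40350 - 1/(-130)) = 25836/(-40350 - 1*(-1/130)) = 25836/(-40350 + 1/130) = 25836/(-5245499/130) = 25836*(-130/5245499) = -3358680/5245499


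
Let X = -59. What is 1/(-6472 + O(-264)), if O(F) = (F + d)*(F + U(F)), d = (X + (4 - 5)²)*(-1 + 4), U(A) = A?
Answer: 1/224792 ≈ 4.4486e-6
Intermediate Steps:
d = -174 (d = (-59 + (4 - 5)²)*(-1 + 4) = (-59 + (-1)²)*3 = (-59 + 1)*3 = -58*3 = -174)
O(F) = 2*F*(-174 + F) (O(F) = (F - 174)*(F + F) = (-174 + F)*(2*F) = 2*F*(-174 + F))
1/(-6472 + O(-264)) = 1/(-6472 + 2*(-264)*(-174 - 264)) = 1/(-6472 + 2*(-264)*(-438)) = 1/(-6472 + 231264) = 1/224792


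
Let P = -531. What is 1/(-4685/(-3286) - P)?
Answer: 3286/1749551 ≈ 0.0018782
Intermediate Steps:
1/(-4685/(-3286) - P) = 1/(-4685/(-3286) - 1*(-531)) = 1/(-4685*(-1/3286) + 531) = 1/(4685/3286 + 531) = 1/(1749551/3286) = 3286/1749551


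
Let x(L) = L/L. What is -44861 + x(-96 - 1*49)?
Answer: -44860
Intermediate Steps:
x(L) = 1
-44861 + x(-96 - 1*49) = -44861 + 1 = -44860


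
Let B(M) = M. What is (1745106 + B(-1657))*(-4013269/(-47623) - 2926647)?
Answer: -242987445435184588/47623 ≈ -5.1023e+12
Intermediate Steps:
(1745106 + B(-1657))*(-4013269/(-47623) - 2926647) = (1745106 - 1657)*(-4013269/(-47623) - 2926647) = 1743449*(-4013269*(-1/47623) - 2926647) = 1743449*(4013269/47623 - 2926647) = 1743449*(-139371696812/47623) = -242987445435184588/47623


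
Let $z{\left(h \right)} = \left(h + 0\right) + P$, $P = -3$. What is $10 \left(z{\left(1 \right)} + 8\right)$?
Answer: $60$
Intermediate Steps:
$z{\left(h \right)} = -3 + h$ ($z{\left(h \right)} = \left(h + 0\right) - 3 = h - 3 = -3 + h$)
$10 \left(z{\left(1 \right)} + 8\right) = 10 \left(\left(-3 + 1\right) + 8\right) = 10 \left(-2 + 8\right) = 10 \cdot 6 = 60$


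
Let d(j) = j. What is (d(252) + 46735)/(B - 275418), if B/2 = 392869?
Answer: 46987/510320 ≈ 0.092074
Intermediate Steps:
B = 785738 (B = 2*392869 = 785738)
(d(252) + 46735)/(B - 275418) = (252 + 46735)/(785738 - 275418) = 46987/510320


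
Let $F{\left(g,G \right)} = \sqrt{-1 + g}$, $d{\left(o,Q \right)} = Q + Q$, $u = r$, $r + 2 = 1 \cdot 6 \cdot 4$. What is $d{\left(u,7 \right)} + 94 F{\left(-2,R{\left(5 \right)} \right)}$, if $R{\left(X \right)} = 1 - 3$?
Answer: $14 + 94 i \sqrt{3} \approx 14.0 + 162.81 i$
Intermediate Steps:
$R{\left(X \right)} = -2$
$r = 22$ ($r = -2 + 1 \cdot 6 \cdot 4 = -2 + 6 \cdot 4 = -2 + 24 = 22$)
$u = 22$
$d{\left(o,Q \right)} = 2 Q$
$d{\left(u,7 \right)} + 94 F{\left(-2,R{\left(5 \right)} \right)} = 2 \cdot 7 + 94 \sqrt{-1 - 2} = 14 + 94 \sqrt{-3} = 14 + 94 i \sqrt{3}$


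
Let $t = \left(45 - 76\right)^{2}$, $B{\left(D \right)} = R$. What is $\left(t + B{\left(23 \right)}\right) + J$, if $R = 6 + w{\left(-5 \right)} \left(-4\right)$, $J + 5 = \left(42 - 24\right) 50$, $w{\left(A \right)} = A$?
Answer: $1882$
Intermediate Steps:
$J = 895$ ($J = -5 + \left(42 - 24\right) 50 = -5 + 18 \cdot 50 = -5 + 900 = 895$)
$R = 26$ ($R = 6 - -20 = 6 + 20 = 26$)
$B{\left(D \right)} = 26$
$t = 961$ ($t = \left(-31\right)^{2} = 961$)
$\left(t + B{\left(23 \right)}\right) + J = \left(961 + 26\right) + 895 = 987 + 895 = 1882$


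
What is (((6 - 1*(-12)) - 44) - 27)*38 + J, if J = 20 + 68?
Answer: -1926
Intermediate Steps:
J = 88
(((6 - 1*(-12)) - 44) - 27)*38 + J = (((6 - 1*(-12)) - 44) - 27)*38 + 88 = (((6 + 12) - 44) - 27)*38 + 88 = ((18 - 44) - 27)*38 + 88 = (-26 - 27)*38 + 88 = -53*38 + 88 = -2014 + 88 = -1926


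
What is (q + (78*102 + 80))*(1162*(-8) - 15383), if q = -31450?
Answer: 577834106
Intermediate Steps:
(q + (78*102 + 80))*(1162*(-8) - 15383) = (-31450 + (78*102 + 80))*(1162*(-8) - 15383) = (-31450 + (7956 + 80))*(-9296 - 15383) = (-31450 + 8036)*(-24679) = -23414*(-24679) = 577834106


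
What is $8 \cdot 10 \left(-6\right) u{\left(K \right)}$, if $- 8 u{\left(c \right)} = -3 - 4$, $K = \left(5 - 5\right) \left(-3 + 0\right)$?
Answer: $-420$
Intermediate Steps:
$K = 0$ ($K = 0 \left(-3\right) = 0$)
$u{\left(c \right)} = \frac{7}{8}$ ($u{\left(c \right)} = - \frac{-3 - 4}{8} = \left(- \frac{1}{8}\right) \left(-7\right) = \frac{7}{8}$)
$8 \cdot 10 \left(-6\right) u{\left(K \right)} = 8 \cdot 10 \left(-6\right) \frac{7}{8} = 80 \left(-6\right) \frac{7}{8} = \left(-480\right) \frac{7}{8} = -420$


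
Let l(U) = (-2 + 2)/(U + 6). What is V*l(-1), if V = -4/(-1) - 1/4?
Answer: 0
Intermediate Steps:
V = 15/4 (V = -4*(-1) - 1*1/4 = 4 - 1/4 = 15/4 ≈ 3.7500)
l(U) = 0 (l(U) = 0/(6 + U) = 0)
V*l(-1) = (15/4)*0 = 0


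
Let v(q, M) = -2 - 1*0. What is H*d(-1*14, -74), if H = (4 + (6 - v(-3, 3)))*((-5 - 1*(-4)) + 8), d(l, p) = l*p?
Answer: 87024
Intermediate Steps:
v(q, M) = -2 (v(q, M) = -2 + 0 = -2)
H = 84 (H = (4 + (6 - 1*(-2)))*((-5 - 1*(-4)) + 8) = (4 + (6 + 2))*((-5 + 4) + 8) = (4 + 8)*(-1 + 8) = 12*7 = 84)
H*d(-1*14, -74) = 84*(-1*14*(-74)) = 84*(-14*(-74)) = 84*1036 = 87024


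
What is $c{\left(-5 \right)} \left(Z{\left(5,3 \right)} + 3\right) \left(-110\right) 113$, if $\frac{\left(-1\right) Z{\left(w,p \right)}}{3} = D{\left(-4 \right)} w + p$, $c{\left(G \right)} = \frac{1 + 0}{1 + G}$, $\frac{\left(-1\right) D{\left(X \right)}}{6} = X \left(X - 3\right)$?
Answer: $7812255$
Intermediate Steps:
$D{\left(X \right)} = - 6 X \left(-3 + X\right)$ ($D{\left(X \right)} = - 6 X \left(X - 3\right) = - 6 X \left(-3 + X\right)$)
$c{\left(G \right)} = \frac{1}{1 + G}$ ($c{\left(G \right)} = 1 \frac{1}{1 + G} = \frac{1}{1 + G}$)
$Z{\left(w,p \right)} = - 3 p + 504 w$ ($Z{\left(w,p \right)} = - 3 \left(6 \left(-4\right) \left(3 - -4\right) w + p\right) = - 3 \left(6 \left(-4\right) \left(3 + 4\right) w + p\right) = - 3 \left(6 \left(-4\right) 7 w + p\right) = - 3 \left(- 168 w + p\right) = - 3 \left(p - 168 w\right) = - 3 p + 504 w$)
$c{\left(-5 \right)} \left(Z{\left(5,3 \right)} + 3\right) \left(-110\right) 113 = \frac{\left(\left(-3\right) 3 + 504 \cdot 5\right) + 3}{1 - 5} \left(-110\right) 113 = \frac{\left(-9 + 2520\right) + 3}{-4} \left(-110\right) 113 = - \frac{2511 + 3}{4} \left(-110\right) 113 = \left(- \frac{1}{4}\right) 2514 \left(-110\right) 113 = \left(- \frac{1257}{2}\right) \left(-110\right) 113 = 69135 \cdot 113 = 7812255$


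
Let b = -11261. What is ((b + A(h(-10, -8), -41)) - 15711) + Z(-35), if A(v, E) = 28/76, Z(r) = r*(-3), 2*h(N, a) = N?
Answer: -510466/19 ≈ -26867.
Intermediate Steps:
h(N, a) = N/2
Z(r) = -3*r
A(v, E) = 7/19 (A(v, E) = 28*(1/76) = 7/19)
((b + A(h(-10, -8), -41)) - 15711) + Z(-35) = ((-11261 + 7/19) - 15711) - 3*(-35) = (-213952/19 - 15711) + 105 = -512461/19 + 105 = -510466/19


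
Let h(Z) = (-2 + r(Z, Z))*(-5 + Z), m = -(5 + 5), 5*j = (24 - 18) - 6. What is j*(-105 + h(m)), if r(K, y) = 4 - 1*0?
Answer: 0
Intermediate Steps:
r(K, y) = 4 (r(K, y) = 4 + 0 = 4)
j = 0 (j = ((24 - 18) - 6)/5 = (6 - 6)/5 = (⅕)*0 = 0)
m = -10 (m = -1*10 = -10)
h(Z) = -10 + 2*Z (h(Z) = (-2 + 4)*(-5 + Z) = 2*(-5 + Z) = -10 + 2*Z)
j*(-105 + h(m)) = 0*(-105 + (-10 + 2*(-10))) = 0*(-105 + (-10 - 20)) = 0*(-105 - 30) = 0*(-135) = 0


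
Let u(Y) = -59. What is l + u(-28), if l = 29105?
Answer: 29046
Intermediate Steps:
l + u(-28) = 29105 - 59 = 29046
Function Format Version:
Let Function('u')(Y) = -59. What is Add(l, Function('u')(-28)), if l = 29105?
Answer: 29046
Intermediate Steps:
Add(l, Function('u')(-28)) = Add(29105, -59) = 29046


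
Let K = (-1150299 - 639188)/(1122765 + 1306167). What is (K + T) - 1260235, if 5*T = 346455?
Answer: -2892723781295/2428932 ≈ -1.1909e+6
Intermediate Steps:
T = 69291 (T = (⅕)*346455 = 69291)
K = -1789487/2428932 ≈ -0.73674
(K + T) - 1260235 = (-1789487/2428932 + 69291) - 1260235 = 168301337725/2428932 - 1260235 = -2892723781295/2428932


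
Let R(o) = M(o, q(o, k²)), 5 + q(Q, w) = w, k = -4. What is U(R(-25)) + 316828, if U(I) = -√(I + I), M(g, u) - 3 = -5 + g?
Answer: 316828 - 3*I*√6 ≈ 3.1683e+5 - 7.3485*I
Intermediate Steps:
q(Q, w) = -5 + w
M(g, u) = -2 + g (M(g, u) = 3 + (-5 + g) = -2 + g)
R(o) = -2 + o
U(I) = -√2*√I (U(I) = -√(2*I) = -√2*√I)
U(R(-25)) + 316828 = -√2*√(-2 - 25) + 316828 = -√2*√(-27) + 316828 = -√2*3*I*√3 + 316828 = -3*I*√6 + 316828 = 316828 - 3*I*√6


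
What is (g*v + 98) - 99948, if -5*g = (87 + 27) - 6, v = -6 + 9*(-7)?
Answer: -491798/5 ≈ -98360.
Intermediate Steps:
v = -69 (v = -6 - 63 = -69)
g = -108/5 (g = -((87 + 27) - 6)/5 = -(114 - 6)/5 = -⅕*108 = -108/5 ≈ -21.600)
(g*v + 98) - 99948 = (-108/5*(-69) + 98) - 99948 = (7452/5 + 98) - 99948 = 7942/5 - 99948 = -491798/5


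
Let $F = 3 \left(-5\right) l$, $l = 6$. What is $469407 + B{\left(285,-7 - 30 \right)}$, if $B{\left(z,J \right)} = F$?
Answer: $469317$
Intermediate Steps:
$F = -90$ ($F = 3 \left(-5\right) 6 = \left(-15\right) 6 = -90$)
$B{\left(z,J \right)} = -90$
$469407 + B{\left(285,-7 - 30 \right)} = 469407 - 90 = 469317$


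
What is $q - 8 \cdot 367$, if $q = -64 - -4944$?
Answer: $1944$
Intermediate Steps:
$q = 4880$ ($q = -64 + 4944 = 4880$)
$q - 8 \cdot 367 = 4880 - 8 \cdot 367 = 4880 - 2936 = 1944$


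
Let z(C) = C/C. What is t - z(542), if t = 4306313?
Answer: 4306312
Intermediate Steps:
z(C) = 1
t - z(542) = 4306313 - 1*1 = 4306313 - 1 = 4306312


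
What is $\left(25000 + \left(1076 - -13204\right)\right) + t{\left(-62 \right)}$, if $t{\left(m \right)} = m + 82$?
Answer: $39300$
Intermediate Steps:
$t{\left(m \right)} = 82 + m$
$\left(25000 + \left(1076 - -13204\right)\right) + t{\left(-62 \right)} = \left(25000 + \left(1076 - -13204\right)\right) + \left(82 - 62\right) = \left(25000 + \left(1076 + 13204\right)\right) + 20 = \left(25000 + 14280\right) + 20 = 39280 + 20 = 39300$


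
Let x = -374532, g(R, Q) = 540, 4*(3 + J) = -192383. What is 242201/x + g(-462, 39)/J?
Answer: -412236961/626592036 ≈ -0.65790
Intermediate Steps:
J = -192395/4 (J = -3 + (¼)*(-192383) = -3 - 192383/4 = -192395/4 ≈ -48099.)
242201/x + g(-462, 39)/J = 242201/(-374532) + 540/(-192395/4) = 242201*(-1/374532) + 540*(-4/192395) = -242201/374532 - 432/38479 = -412236961/626592036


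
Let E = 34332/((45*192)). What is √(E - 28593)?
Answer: I*√102920495/60 ≈ 169.08*I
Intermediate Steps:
E = 2861/720 (E = 34332/8640 = 34332*(1/8640) = 2861/720 ≈ 3.9736)
√(E - 28593) = √(2861/720 - 28593) = √(-20584099/720) = I*√102920495/60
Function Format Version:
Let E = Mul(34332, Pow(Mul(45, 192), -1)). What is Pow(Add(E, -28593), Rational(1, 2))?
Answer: Mul(Rational(1, 60), I, Pow(102920495, Rational(1, 2))) ≈ Mul(169.08, I)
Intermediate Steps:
E = Rational(2861, 720) (E = Mul(34332, Pow(8640, -1)) = Mul(34332, Rational(1, 8640)) = Rational(2861, 720) ≈ 3.9736)
Pow(Add(E, -28593), Rational(1, 2)) = Pow(Add(Rational(2861, 720), -28593), Rational(1, 2)) = Pow(Rational(-20584099, 720), Rational(1, 2)) = Mul(Rational(1, 60), I, Pow(102920495, Rational(1, 2)))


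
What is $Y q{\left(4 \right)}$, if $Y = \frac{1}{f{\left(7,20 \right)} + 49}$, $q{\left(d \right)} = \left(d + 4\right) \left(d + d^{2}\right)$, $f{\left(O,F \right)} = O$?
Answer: $\frac{20}{7} \approx 2.8571$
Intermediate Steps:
$q{\left(d \right)} = \left(4 + d\right) \left(d + d^{2}\right)$
$Y = \frac{1}{56}$ ($Y = \frac{1}{7 + 49} = \frac{1}{56} \approx 0.017857$)
$Y q{\left(4 \right)} = \frac{4 \left(4 + 4^{2} + 5 \cdot 4\right)}{56} = \frac{4 \left(4 + 16 + 20\right)}{56} = \frac{4 \cdot 40}{56} = \frac{1}{56} \cdot 160 = \frac{20}{7}$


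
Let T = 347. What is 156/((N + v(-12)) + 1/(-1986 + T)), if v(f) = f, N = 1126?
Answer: 85228/608615 ≈ 0.14004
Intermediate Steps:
156/((N + v(-12)) + 1/(-1986 + T)) = 156/((1126 - 12) + 1/(-1986 + 347)) = 156/(1114 + 1/(-1639)) = 156/(1114 - 1/1639) = 156/(1825845/1639) = 156*(1639/1825845) = 85228/608615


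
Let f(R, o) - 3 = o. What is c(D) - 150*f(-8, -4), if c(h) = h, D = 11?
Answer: 161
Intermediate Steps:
f(R, o) = 3 + o
c(D) - 150*f(-8, -4) = 11 - 150*(3 - 4) = 11 - 150*(-1) = 11 + 150 = 161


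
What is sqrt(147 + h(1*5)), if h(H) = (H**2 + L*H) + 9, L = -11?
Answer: 3*sqrt(14) ≈ 11.225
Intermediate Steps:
h(H) = 9 + H**2 - 11*H (h(H) = (H**2 - 11*H) + 9 = 9 + H**2 - 11*H)
sqrt(147 + h(1*5)) = sqrt(147 + (9 + (1*5)**2 - 11*5)) = sqrt(147 + (9 + 5**2 - 11*5)) = sqrt(147 + (9 + 25 - 55)) = sqrt(147 - 21) = sqrt(126) = 3*sqrt(14)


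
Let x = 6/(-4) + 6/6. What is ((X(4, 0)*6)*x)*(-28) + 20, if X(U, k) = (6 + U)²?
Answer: 8420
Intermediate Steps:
x = -½ (x = 6*(-¼) + 6*(⅙) = -3/2 + 1 = -½ ≈ -0.50000)
((X(4, 0)*6)*x)*(-28) + 20 = (((6 + 4)²*6)*(-½))*(-28) + 20 = ((10²*6)*(-½))*(-28) + 20 = ((100*6)*(-½))*(-28) + 20 = (600*(-½))*(-28) + 20 = -300*(-28) + 20 = 8400 + 20 = 8420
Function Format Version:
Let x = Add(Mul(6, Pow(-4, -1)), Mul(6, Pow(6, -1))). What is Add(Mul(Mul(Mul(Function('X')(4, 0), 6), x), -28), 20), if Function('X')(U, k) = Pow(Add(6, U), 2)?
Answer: 8420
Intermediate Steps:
x = Rational(-1, 2) (x = Add(Mul(6, Rational(-1, 4)), Mul(6, Rational(1, 6))) = Add(Rational(-3, 2), 1) = Rational(-1, 2) ≈ -0.50000)
Add(Mul(Mul(Mul(Function('X')(4, 0), 6), x), -28), 20) = Add(Mul(Mul(Mul(Pow(Add(6, 4), 2), 6), Rational(-1, 2)), -28), 20) = Add(Mul(Mul(Mul(Pow(10, 2), 6), Rational(-1, 2)), -28), 20) = Add(Mul(Mul(Mul(100, 6), Rational(-1, 2)), -28), 20) = Add(Mul(Mul(600, Rational(-1, 2)), -28), 20) = Add(Mul(-300, -28), 20) = Add(8400, 20) = 8420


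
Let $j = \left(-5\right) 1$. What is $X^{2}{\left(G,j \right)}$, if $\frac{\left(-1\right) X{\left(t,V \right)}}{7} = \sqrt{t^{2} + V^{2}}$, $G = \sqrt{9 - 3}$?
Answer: $1519$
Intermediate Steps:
$G = \sqrt{6} \approx 2.4495$
$j = -5$
$X{\left(t,V \right)} = - 7 \sqrt{V^{2} + t^{2}}$ ($X{\left(t,V \right)} = - 7 \sqrt{t^{2} + V^{2}} = - 7 \sqrt{V^{2} + t^{2}}$)
$X^{2}{\left(G,j \right)} = \left(- 7 \sqrt{\left(-5\right)^{2} + \left(\sqrt{6}\right)^{2}}\right)^{2} = \left(- 7 \sqrt{25 + 6}\right)^{2} = \left(- 7 \sqrt{31}\right)^{2} = 1519$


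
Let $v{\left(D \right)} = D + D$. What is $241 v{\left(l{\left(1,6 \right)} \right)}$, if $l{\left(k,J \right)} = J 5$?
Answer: $14460$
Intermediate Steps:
$l{\left(k,J \right)} = 5 J$
$v{\left(D \right)} = 2 D$
$241 v{\left(l{\left(1,6 \right)} \right)} = 241 \cdot 2 \cdot 5 \cdot 6 = 241 \cdot 2 \cdot 30 = 241 \cdot 60 = 14460$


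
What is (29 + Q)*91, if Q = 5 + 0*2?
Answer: 3094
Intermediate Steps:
Q = 5 (Q = 5 + 0 = 5)
(29 + Q)*91 = (29 + 5)*91 = 34*91 = 3094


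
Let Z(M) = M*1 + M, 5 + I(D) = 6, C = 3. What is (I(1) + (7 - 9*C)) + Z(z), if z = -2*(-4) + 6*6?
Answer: 69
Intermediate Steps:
z = 44 (z = 8 + 36 = 44)
I(D) = 1 (I(D) = -5 + 6 = 1)
Z(M) = 2*M (Z(M) = M + M = 2*M)
(I(1) + (7 - 9*C)) + Z(z) = (1 + (7 - 9*3)) + 2*44 = (1 + (7 - 27)) + 88 = (1 - 20) + 88 = -19 + 88 = 69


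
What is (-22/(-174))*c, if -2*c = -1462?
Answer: 8041/87 ≈ 92.425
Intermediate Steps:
c = 731 (c = -½*(-1462) = 731)
(-22/(-174))*c = -22/(-174)*731 = -22*(-1/174)*731 = (11/87)*731 = 8041/87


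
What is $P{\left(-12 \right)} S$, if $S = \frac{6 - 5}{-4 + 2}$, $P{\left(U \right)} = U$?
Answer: $6$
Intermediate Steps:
$S = - \frac{1}{2}$ ($S = 1 \frac{1}{-2} = 1 \left(- \frac{1}{2}\right) = - \frac{1}{2} \approx -0.5$)
$P{\left(-12 \right)} S = \left(-12\right) \left(- \frac{1}{2}\right) = 6$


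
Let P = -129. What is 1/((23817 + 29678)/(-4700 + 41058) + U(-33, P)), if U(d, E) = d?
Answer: -36358/1146319 ≈ -0.031717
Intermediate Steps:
1/((23817 + 29678)/(-4700 + 41058) + U(-33, P)) = 1/((23817 + 29678)/(-4700 + 41058) - 33) = 1/(53495/36358 - 33) = 1/(-1146319/36358) = -36358/1146319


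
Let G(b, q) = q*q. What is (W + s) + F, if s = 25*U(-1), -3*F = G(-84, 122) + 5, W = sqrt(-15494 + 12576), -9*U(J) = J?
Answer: -44642/9 + I*sqrt(2918) ≈ -4960.2 + 54.018*I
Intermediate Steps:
G(b, q) = q**2
U(J) = -J/9
W = I*sqrt(2918) (W = sqrt(-2918) = I*sqrt(2918) ≈ 54.018*I)
F = -4963 (F = -(122**2 + 5)/3 = -(14884 + 5)/3 = -1/3*14889 = -4963)
s = 25/9 (s = 25*(-1/9*(-1)) = 25*(1/9) = 25/9 ≈ 2.7778)
(W + s) + F = (I*sqrt(2918) + 25/9) - 4963 = (25/9 + I*sqrt(2918)) - 4963 = -44642/9 + I*sqrt(2918)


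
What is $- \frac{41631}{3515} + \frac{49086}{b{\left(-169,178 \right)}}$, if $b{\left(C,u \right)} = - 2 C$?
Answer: $\frac{79233006}{594035} \approx 133.38$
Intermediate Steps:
$- \frac{41631}{3515} + \frac{49086}{b{\left(-169,178 \right)}} = - \frac{41631}{3515} + \frac{49086}{\left(-2\right) \left(-169\right)} = \left(-41631\right) \frac{1}{3515} + \frac{49086}{338} = - \frac{41631}{3515} + 49086 \cdot \frac{1}{338} = - \frac{41631}{3515} + \frac{24543}{169} = \frac{79233006}{594035}$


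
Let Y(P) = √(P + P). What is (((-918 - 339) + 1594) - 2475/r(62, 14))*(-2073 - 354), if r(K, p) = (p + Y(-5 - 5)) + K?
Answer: 2427*(-674*√5 + 23137*I)/(2*(√5 - 38*I)) ≈ -7.3914e+5 - 4634.8*I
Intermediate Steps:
Y(P) = √2*√P (Y(P) = √(2*P) = √2*√P)
r(K, p) = K + p + 2*I*√5 (r(K, p) = (p + √2*√(-5 - 5)) + K = (p + √2*√(-10)) + K = (p + √2*(I*√10)) + K = (p + 2*I*√5) + K = K + p + 2*I*√5)
(((-918 - 339) + 1594) - 2475/r(62, 14))*(-2073 - 354) = (((-918 - 339) + 1594) - 2475/(62 + 14 + 2*I*√5))*(-2073 - 354) = ((-1257 + 1594) - 2475/(76 + 2*I*√5))*(-2427) = (337 - 2475/(76 + 2*I*√5))*(-2427) = -817899 + 6006825/(76 + 2*I*√5)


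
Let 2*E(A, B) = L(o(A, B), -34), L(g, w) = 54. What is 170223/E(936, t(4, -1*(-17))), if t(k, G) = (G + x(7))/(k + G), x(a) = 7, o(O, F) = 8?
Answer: 56741/9 ≈ 6304.6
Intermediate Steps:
t(k, G) = (7 + G)/(G + k) (t(k, G) = (G + 7)/(k + G) = (7 + G)/(G + k))
E(A, B) = 27 (E(A, B) = (½)*54 = 27)
170223/E(936, t(4, -1*(-17))) = 170223/27 = 170223*(1/27) = 56741/9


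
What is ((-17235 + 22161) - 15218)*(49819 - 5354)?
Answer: -457633780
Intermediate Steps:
((-17235 + 22161) - 15218)*(49819 - 5354) = (4926 - 15218)*44465 = -10292*44465 = -457633780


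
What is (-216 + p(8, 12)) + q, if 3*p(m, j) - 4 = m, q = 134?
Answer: -78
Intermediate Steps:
p(m, j) = 4/3 + m/3
(-216 + p(8, 12)) + q = (-216 + (4/3 + (⅓)*8)) + 134 = (-216 + (4/3 + 8/3)) + 134 = (-216 + 4) + 134 = -212 + 134 = -78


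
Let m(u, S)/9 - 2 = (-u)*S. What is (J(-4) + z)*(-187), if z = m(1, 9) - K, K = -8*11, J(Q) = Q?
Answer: -3927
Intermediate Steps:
m(u, S) = 18 - 9*S*u (m(u, S) = 18 + 9*((-u)*S) = 18 + 9*(-S*u) = 18 - 9*S*u)
K = -88
z = 25 (z = (18 - 9*9*1) - 1*(-88) = (18 - 81) + 88 = -63 + 88 = 25)
(J(-4) + z)*(-187) = (-4 + 25)*(-187) = 21*(-187) = -3927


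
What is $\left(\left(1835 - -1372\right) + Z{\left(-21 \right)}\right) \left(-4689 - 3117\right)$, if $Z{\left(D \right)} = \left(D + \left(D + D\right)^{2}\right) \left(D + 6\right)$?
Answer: $179054028$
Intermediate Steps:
$Z{\left(D \right)} = \left(6 + D\right) \left(D + 4 D^{2}\right)$ ($Z{\left(D \right)} = \left(D + \left(2 D\right)^{2}\right) \left(6 + D\right) = \left(D + 4 D^{2}\right) \left(6 + D\right) = \left(6 + D\right) \left(D + 4 D^{2}\right)$)
$\left(\left(1835 - -1372\right) + Z{\left(-21 \right)}\right) \left(-4689 - 3117\right) = \left(\left(1835 - -1372\right) - 21 \left(6 + 4 \left(-21\right)^{2} + 25 \left(-21\right)\right)\right) \left(-4689 - 3117\right) = \left(\left(1835 + 1372\right) - 21 \left(6 + 4 \cdot 441 - 525\right)\right) \left(-7806\right) = \left(3207 - 21 \left(6 + 1764 - 525\right)\right) \left(-7806\right) = \left(3207 - 26145\right) \left(-7806\right) = \left(-22938\right) \left(-7806\right) = 179054028$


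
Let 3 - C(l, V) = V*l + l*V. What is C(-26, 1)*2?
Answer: 110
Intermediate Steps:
C(l, V) = 3 - 2*V*l (C(l, V) = 3 - (V*l + l*V) = 3 - (V*l + V*l) = 3 - 2*V*l)
C(-26, 1)*2 = (3 - 2*1*(-26))*2 = (3 + 52)*2 = 55*2 = 110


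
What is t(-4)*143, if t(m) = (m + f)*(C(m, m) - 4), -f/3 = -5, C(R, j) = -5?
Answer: -14157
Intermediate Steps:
f = 15 (f = -3*(-5) = 15)
t(m) = -135 - 9*m (t(m) = (m + 15)*(-5 - 4) = (15 + m)*(-9) = -135 - 9*m)
t(-4)*143 = (-135 - 9*(-4))*143 = (-135 + 36)*143 = -99*143 = -14157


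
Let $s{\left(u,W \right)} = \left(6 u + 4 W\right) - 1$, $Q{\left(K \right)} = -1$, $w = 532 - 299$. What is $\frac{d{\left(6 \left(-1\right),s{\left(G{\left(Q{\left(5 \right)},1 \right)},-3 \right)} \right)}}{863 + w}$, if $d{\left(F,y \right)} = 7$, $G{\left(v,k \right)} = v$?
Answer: $\frac{7}{1096} \approx 0.0063869$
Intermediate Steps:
$w = 233$ ($w = 532 - 299 = 233$)
$s{\left(u,W \right)} = -1 + 4 W + 6 u$ ($s{\left(u,W \right)} = \left(4 W + 6 u\right) - 1 = -1 + 4 W + 6 u$)
$\frac{d{\left(6 \left(-1\right),s{\left(G{\left(Q{\left(5 \right)},1 \right)},-3 \right)} \right)}}{863 + w} = \frac{7}{863 + 233} = \frac{7}{1096}$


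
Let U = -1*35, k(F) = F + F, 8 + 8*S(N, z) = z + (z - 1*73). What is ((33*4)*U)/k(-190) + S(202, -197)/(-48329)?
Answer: 89321017/7346008 ≈ 12.159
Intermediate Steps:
S(N, z) = -81/8 + z/4 (S(N, z) = -1 + (z + (z - 1*73))/8 = -1 + (z + (z - 73))/8 = -1 + (z + (-73 + z))/8 = -1 + (-73 + 2*z)/8 = -1 + (-73/8 + z/4) = -81/8 + z/4)
k(F) = 2*F
U = -35
((33*4)*U)/k(-190) + S(202, -197)/(-48329) = ((33*4)*(-35))/((2*(-190))) + (-81/8 + (¼)*(-197))/(-48329) = (132*(-35))/(-380) + (-81/8 - 197/4)*(-1/48329) = -4620*(-1/380) - 475/8*(-1/48329) = 231/19 + 475/386632 = 89321017/7346008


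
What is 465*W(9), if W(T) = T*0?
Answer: 0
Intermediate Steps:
W(T) = 0
465*W(9) = 465*0 = 0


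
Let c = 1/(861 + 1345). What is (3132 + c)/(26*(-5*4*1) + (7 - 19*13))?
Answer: -6909193/1676560 ≈ -4.1211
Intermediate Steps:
c = 1/2206 ≈ 0.00045331
(3132 + c)/(26*(-5*4*1) + (7 - 19*13)) = (3132 + 1/2206)/(26*(-5*4*1) + (7 - 19*13)) = 6909193/(2206*(26*(-20*1) + (7 - 247))) = 6909193/(2206*(26*(-20) - 240)) = 6909193/(2206*(-520 - 240)) = (6909193/2206)/(-760) = (6909193/2206)*(-1/760) = -6909193/1676560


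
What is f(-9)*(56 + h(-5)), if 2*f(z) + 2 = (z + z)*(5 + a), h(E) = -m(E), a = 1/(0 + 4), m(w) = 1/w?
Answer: -54233/20 ≈ -2711.6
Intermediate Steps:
a = 1/4 ≈ 0.25000
h(E) = -1/E
f(z) = -1 + 21*z/4 (f(z) = -1 + ((z + z)*(5 + 1/4))/2 = -1 + ((2*z)*(21/4))/2 = -1 + (21*z/2)/2 = -1 + 21*z/4)
f(-9)*(56 + h(-5)) = (-1 + (21/4)*(-9))*(56 - 1/(-5)) = (-1 - 189/4)*(56 - 1*(-1/5)) = -193*(56 + 1/5)/4 = -193/4*281/5 = -54233/20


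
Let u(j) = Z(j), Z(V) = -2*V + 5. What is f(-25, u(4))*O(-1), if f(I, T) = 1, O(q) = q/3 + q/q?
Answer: ⅔ ≈ 0.66667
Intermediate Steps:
Z(V) = 5 - 2*V
u(j) = 5 - 2*j
O(q) = 1 + q/3 (O(q) = q*(⅓) + 1 = q/3 + 1 = 1 + q/3)
f(-25, u(4))*O(-1) = 1*(1 + (⅓)*(-1)) = 1*(1 - ⅓) = 1*(⅔) = ⅔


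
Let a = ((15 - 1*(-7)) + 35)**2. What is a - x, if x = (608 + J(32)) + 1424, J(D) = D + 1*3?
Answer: 1182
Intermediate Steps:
J(D) = 3 + D (J(D) = D + 3 = 3 + D)
x = 2067 (x = (608 + (3 + 32)) + 1424 = (608 + 35) + 1424 = 643 + 1424 = 2067)
a = 3249 (a = ((15 + 7) + 35)**2 = (22 + 35)**2 = 57**2 = 3249)
a - x = 3249 - 1*2067 = 3249 - 2067 = 1182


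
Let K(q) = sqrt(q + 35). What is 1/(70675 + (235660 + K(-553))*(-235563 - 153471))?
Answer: I/(-91679681765*I + 389034*sqrt(518)) ≈ -1.0908e-11 + 1.0534e-15*I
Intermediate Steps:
K(q) = sqrt(35 + q)
1/(70675 + (235660 + K(-553))*(-235563 - 153471)) = 1/(70675 + (235660 + sqrt(35 - 553))*(-235563 - 153471)) = 1/(70675 + (235660 + sqrt(-518))*(-389034)) = 1/(70675 + (235660 + I*sqrt(518))*(-389034)) = 1/(70675 + (-91679752440 - 389034*I*sqrt(518))) = 1/(-91679681765 - 389034*I*sqrt(518))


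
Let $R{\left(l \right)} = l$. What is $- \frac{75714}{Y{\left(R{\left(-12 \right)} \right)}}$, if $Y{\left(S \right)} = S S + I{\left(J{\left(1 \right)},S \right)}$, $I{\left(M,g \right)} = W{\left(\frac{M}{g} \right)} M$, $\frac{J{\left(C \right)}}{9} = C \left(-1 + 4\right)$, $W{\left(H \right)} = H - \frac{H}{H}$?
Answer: $- \frac{100952}{75} \approx -1346.0$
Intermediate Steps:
$W{\left(H \right)} = -1 + H$ ($W{\left(H \right)} = H - 1 = -1 + H$)
$J{\left(C \right)} = 27 C$ ($J{\left(C \right)} = 9 C \left(-1 + 4\right) = 9 C 3 = 9 \cdot 3 C = 27 C$)
$I{\left(M,g \right)} = M \left(-1 + \frac{M}{g}\right)$ ($I{\left(M,g \right)} = \left(-1 + \frac{M}{g}\right) M = M \left(-1 + \frac{M}{g}\right)$)
$Y{\left(S \right)} = S^{2} + \frac{27 \left(27 - S\right)}{S}$ ($Y{\left(S \right)} = S S + \frac{27 \cdot 1 \left(27 \cdot 1 - S\right)}{S} = S^{2} + \frac{27 \left(27 - S\right)}{S}$)
$- \frac{75714}{Y{\left(R{\left(-12 \right)} \right)}} = - \frac{75714}{-27 + \left(-12\right)^{2} + \frac{729}{-12}} = - \frac{75714}{-27 + 144 + 729 \left(- \frac{1}{12}\right)} = - \frac{75714}{-27 + 144 - \frac{243}{4}} = - \frac{75714}{\frac{225}{4}} = \left(-75714\right) \frac{4}{225} = - \frac{100952}{75}$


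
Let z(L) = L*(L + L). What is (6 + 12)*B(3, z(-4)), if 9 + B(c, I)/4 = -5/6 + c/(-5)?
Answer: -3756/5 ≈ -751.20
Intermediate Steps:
z(L) = 2*L² (z(L) = L*(2*L) = 2*L²)
B(c, I) = -118/3 - 4*c/5 (B(c, I) = -36 + 4*(-5/6 + c/(-5)) = -36 + 4*(-5*⅙ + c*(-⅕)) = -36 + 4*(-⅚ - c/5) = -36 + (-10/3 - 4*c/5) = -118/3 - 4*c/5)
(6 + 12)*B(3, z(-4)) = (6 + 12)*(-118/3 - ⅘*3) = 18*(-118/3 - 12/5) = 18*(-626/15) = -3756/5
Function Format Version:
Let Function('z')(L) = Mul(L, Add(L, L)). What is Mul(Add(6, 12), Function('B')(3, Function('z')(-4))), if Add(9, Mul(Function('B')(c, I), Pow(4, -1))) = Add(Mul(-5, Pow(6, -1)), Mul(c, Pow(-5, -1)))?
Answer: Rational(-3756, 5) ≈ -751.20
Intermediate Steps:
Function('z')(L) = Mul(2, Pow(L, 2)) (Function('z')(L) = Mul(L, Mul(2, L)) = Mul(2, Pow(L, 2)))
Function('B')(c, I) = Add(Rational(-118, 3), Mul(Rational(-4, 5), c)) (Function('B')(c, I) = Add(-36, Mul(4, Add(Mul(-5, Pow(6, -1)), Mul(c, Pow(-5, -1))))) = Add(-36, Mul(4, Add(Mul(-5, Rational(1, 6)), Mul(c, Rational(-1, 5))))) = Add(-36, Mul(4, Add(Rational(-5, 6), Mul(Rational(-1, 5), c)))) = Add(-36, Add(Rational(-10, 3), Mul(Rational(-4, 5), c))) = Add(Rational(-118, 3), Mul(Rational(-4, 5), c)))
Mul(Add(6, 12), Function('B')(3, Function('z')(-4))) = Mul(Add(6, 12), Add(Rational(-118, 3), Mul(Rational(-4, 5), 3))) = Mul(18, Add(Rational(-118, 3), Rational(-12, 5))) = Mul(18, Rational(-626, 15)) = Rational(-3756, 5)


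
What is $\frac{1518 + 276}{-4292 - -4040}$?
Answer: $- \frac{299}{42} \approx -7.119$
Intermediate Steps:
$\frac{1518 + 276}{-4292 - -4040} = \frac{1794}{-4292 + 4040} = \frac{1794}{-252} = 1794 \left(- \frac{1}{252}\right) = - \frac{299}{42}$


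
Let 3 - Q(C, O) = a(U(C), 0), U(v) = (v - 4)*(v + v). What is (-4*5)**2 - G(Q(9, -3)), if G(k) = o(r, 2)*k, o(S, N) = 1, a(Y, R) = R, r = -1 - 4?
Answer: 397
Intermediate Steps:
U(v) = 2*v*(-4 + v) (U(v) = (-4 + v)*(2*v) = 2*v*(-4 + v))
r = -5
Q(C, O) = 3 (Q(C, O) = 3 - 1*0 = 3 + 0 = 3)
G(k) = k (G(k) = 1*k = k)
(-4*5)**2 - G(Q(9, -3)) = (-4*5)**2 - 1*3 = (-20)**2 - 3 = 400 - 3 = 397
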